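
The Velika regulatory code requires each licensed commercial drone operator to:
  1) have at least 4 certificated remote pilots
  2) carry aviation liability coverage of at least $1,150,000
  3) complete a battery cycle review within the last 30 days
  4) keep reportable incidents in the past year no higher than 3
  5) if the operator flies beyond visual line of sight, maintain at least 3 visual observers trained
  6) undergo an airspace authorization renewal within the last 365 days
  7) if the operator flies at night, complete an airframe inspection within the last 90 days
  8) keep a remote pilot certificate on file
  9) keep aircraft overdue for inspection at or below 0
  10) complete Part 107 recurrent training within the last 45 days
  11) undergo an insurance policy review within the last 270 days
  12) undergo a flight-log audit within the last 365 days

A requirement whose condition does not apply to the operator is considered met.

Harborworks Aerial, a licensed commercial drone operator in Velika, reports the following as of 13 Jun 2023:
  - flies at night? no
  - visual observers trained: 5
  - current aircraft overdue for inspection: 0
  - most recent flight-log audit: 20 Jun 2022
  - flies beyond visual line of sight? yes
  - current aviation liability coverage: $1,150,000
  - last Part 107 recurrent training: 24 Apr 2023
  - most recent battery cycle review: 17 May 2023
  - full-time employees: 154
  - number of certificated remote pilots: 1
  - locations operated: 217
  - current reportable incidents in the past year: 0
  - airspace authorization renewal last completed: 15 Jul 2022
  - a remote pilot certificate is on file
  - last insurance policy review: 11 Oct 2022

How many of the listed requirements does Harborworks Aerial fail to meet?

2

1. certificated remote pilots 1 < 4 → not met
2. aviation liability coverage $1,150,000 ≥ $1,150,000 → met
3. battery cycle review 27 days ago vs limit 30 → met
4. reportable incidents in the past year 0 ≤ 3 → met
5. condition 'flies beyond visual line of sight' holds; visual observers trained 5 ≥ 3 → met
6. airspace authorization renewal 333 days ago vs limit 365 → met
7. condition 'flies at night' does not hold → requirement n/a → met
8. remote pilot certificate present → met
9. aircraft overdue for inspection 0 ≤ 0 → met
10. Part 107 recurrent training 50 days ago vs limit 45 → not met
11. insurance policy review 245 days ago vs limit 270 → met
12. flight-log audit 358 days ago vs limit 365 → met
Not met: 2 of 12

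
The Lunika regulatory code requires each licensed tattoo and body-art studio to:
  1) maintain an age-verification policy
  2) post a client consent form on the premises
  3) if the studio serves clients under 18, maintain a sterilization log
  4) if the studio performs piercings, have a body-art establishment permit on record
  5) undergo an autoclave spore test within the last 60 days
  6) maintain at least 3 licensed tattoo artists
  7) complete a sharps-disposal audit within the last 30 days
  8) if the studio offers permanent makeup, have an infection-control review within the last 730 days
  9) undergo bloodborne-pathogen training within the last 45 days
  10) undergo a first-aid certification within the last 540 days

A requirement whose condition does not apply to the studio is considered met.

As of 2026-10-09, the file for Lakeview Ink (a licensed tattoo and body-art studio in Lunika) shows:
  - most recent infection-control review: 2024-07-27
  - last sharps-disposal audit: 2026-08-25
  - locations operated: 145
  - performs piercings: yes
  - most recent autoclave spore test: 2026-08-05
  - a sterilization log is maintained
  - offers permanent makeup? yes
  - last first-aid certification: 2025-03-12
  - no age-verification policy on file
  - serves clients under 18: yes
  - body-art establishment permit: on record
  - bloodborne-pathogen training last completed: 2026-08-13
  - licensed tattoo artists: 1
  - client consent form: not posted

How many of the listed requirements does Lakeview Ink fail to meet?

1. age-verification policy absent → not met
2. client consent form absent → not met
3. condition 'serves clients under 18' holds; sterilization log present → met
4. condition 'performs piercings' holds; body-art establishment permit present → met
5. autoclave spore test 65 days ago vs limit 60 → not met
6. licensed tattoo artists 1 < 3 → not met
7. sharps-disposal audit 45 days ago vs limit 30 → not met
8. condition 'offers permanent makeup' holds; infection-control review 804 days ago vs limit 730 → not met
9. bloodborne-pathogen training 57 days ago vs limit 45 → not met
10. first-aid certification 576 days ago vs limit 540 → not met
Not met: 8 of 10

8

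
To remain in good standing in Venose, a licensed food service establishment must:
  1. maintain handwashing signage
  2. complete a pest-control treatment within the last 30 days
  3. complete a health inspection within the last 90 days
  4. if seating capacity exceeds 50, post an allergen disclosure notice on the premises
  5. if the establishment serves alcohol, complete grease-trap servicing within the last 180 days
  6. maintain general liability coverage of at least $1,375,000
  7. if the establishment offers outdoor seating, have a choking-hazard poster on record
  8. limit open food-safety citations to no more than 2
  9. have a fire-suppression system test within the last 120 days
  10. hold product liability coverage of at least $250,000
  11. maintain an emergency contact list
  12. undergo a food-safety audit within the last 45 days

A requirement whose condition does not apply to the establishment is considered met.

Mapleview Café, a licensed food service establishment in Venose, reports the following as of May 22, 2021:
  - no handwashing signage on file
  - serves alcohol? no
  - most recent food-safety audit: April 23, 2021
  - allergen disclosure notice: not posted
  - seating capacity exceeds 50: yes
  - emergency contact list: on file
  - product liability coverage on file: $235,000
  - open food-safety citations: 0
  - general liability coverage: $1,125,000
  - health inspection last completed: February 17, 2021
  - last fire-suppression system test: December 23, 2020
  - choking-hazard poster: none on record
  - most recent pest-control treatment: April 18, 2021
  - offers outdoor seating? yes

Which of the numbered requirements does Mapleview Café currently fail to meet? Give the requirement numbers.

1. handwashing signage absent → not met
2. pest-control treatment 34 days ago vs limit 30 → not met
3. health inspection 94 days ago vs limit 90 → not met
4. condition 'seating capacity exceeds 50' holds; allergen disclosure notice absent → not met
5. condition 'serves alcohol' does not hold → requirement n/a → met
6. general liability coverage $1,125,000 < $1,375,000 → not met
7. condition 'offers outdoor seating' holds; choking-hazard poster absent → not met
8. open food-safety citations 0 ≤ 2 → met
9. fire-suppression system test 150 days ago vs limit 120 → not met
10. product liability coverage $235,000 < $250,000 → not met
11. emergency contact list present → met
12. food-safety audit 29 days ago vs limit 45 → met
Not met: 1, 2, 3, 4, 6, 7, 9, 10

1, 2, 3, 4, 6, 7, 9, 10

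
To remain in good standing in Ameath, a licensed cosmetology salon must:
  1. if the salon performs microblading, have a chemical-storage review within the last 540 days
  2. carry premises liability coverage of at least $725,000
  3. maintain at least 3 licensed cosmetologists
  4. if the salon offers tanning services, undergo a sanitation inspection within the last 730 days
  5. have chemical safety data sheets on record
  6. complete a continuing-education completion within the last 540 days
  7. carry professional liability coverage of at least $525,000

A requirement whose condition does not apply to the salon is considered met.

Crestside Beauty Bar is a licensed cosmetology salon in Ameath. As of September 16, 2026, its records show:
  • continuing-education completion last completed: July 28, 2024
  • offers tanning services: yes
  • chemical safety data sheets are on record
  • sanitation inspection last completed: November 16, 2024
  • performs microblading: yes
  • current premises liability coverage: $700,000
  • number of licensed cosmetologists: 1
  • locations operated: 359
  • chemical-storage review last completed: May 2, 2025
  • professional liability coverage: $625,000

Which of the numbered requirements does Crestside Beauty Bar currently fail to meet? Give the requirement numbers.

2, 3, 6

1. condition 'performs microblading' holds; chemical-storage review 502 days ago vs limit 540 → met
2. premises liability coverage $700,000 < $725,000 → not met
3. licensed cosmetologists 1 < 3 → not met
4. condition 'offers tanning services' holds; sanitation inspection 669 days ago vs limit 730 → met
5. chemical safety data sheets present → met
6. continuing-education completion 780 days ago vs limit 540 → not met
7. professional liability coverage $625,000 ≥ $525,000 → met
Not met: 2, 3, 6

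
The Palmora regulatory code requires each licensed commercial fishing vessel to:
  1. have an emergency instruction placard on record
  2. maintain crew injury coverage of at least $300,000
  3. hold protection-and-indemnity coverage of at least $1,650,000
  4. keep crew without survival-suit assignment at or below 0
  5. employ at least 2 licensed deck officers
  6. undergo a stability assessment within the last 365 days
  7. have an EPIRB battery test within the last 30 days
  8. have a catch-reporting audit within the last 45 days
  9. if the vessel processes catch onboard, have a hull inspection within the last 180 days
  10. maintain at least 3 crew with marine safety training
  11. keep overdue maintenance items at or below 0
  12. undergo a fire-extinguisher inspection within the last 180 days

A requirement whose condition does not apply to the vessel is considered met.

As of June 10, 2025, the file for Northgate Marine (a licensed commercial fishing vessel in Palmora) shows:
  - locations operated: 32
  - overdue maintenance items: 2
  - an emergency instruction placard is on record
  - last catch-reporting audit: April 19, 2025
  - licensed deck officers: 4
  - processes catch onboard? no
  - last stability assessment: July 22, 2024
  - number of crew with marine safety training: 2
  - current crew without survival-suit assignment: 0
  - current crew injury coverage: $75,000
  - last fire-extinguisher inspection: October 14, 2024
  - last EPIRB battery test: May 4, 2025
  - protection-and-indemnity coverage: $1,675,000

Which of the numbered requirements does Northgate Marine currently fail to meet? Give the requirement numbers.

2, 7, 8, 10, 11, 12

1. emergency instruction placard present → met
2. crew injury coverage $75,000 < $300,000 → not met
3. protection-and-indemnity coverage $1,675,000 ≥ $1,650,000 → met
4. crew without survival-suit assignment 0 ≤ 0 → met
5. licensed deck officers 4 ≥ 2 → met
6. stability assessment 323 days ago vs limit 365 → met
7. EPIRB battery test 37 days ago vs limit 30 → not met
8. catch-reporting audit 52 days ago vs limit 45 → not met
9. condition 'processes catch onboard' does not hold → requirement n/a → met
10. crew with marine safety training 2 < 3 → not met
11. overdue maintenance items 2 > 0 → not met
12. fire-extinguisher inspection 239 days ago vs limit 180 → not met
Not met: 2, 7, 8, 10, 11, 12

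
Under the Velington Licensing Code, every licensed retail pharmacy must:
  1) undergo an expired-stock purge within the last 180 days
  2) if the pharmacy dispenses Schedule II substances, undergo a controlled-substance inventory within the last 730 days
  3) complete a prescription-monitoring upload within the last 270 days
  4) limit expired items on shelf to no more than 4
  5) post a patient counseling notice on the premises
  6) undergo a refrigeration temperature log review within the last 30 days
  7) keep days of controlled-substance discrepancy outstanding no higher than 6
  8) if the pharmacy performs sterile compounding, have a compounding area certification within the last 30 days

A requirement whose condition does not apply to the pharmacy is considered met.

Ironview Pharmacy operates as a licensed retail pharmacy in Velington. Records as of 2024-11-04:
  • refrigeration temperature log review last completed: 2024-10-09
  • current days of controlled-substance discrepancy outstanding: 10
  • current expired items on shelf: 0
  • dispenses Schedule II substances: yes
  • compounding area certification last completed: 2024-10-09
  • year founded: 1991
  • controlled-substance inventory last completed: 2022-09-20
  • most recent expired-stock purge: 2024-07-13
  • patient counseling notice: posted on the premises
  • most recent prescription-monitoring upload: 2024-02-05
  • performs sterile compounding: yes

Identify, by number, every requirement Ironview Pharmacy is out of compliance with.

2, 3, 7

1. expired-stock purge 114 days ago vs limit 180 → met
2. condition 'dispenses Schedule II substances' holds; controlled-substance inventory 776 days ago vs limit 730 → not met
3. prescription-monitoring upload 273 days ago vs limit 270 → not met
4. expired items on shelf 0 ≤ 4 → met
5. patient counseling notice present → met
6. refrigeration temperature log review 26 days ago vs limit 30 → met
7. days of controlled-substance discrepancy outstanding 10 > 6 → not met
8. condition 'performs sterile compounding' holds; compounding area certification 26 days ago vs limit 30 → met
Not met: 2, 3, 7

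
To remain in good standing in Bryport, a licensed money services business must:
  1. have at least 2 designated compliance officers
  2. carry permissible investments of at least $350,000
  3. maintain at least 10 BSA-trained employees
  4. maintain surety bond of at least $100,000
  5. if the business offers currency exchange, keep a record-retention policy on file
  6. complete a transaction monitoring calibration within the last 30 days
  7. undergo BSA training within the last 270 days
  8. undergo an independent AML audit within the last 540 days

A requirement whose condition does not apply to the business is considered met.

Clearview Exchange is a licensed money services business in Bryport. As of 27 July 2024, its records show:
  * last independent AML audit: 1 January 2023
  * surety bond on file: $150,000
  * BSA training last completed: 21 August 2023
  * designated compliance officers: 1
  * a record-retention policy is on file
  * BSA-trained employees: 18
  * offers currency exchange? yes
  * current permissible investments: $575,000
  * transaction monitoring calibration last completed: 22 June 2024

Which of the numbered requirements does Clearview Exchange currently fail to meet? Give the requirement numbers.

1, 6, 7, 8

1. designated compliance officers 1 < 2 → not met
2. permissible investments $575,000 ≥ $350,000 → met
3. BSA-trained employees 18 ≥ 10 → met
4. surety bond $150,000 ≥ $100,000 → met
5. condition 'offers currency exchange' holds; record-retention policy present → met
6. transaction monitoring calibration 35 days ago vs limit 30 → not met
7. BSA training 341 days ago vs limit 270 → not met
8. independent AML audit 573 days ago vs limit 540 → not met
Not met: 1, 6, 7, 8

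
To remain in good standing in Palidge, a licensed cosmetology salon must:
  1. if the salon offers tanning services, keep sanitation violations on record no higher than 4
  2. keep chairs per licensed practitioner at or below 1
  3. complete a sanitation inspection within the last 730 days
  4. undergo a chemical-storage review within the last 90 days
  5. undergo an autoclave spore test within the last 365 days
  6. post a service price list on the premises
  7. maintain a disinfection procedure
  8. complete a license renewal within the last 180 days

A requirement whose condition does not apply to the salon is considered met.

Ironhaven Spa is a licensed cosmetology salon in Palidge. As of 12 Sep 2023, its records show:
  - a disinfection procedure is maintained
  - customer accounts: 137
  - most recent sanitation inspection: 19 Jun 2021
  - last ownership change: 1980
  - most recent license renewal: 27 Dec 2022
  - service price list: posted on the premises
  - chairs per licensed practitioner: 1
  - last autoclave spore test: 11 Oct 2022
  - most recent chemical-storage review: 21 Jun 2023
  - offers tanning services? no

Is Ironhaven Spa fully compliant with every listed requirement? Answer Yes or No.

1. condition 'offers tanning services' does not hold → requirement n/a → met
2. chairs per licensed practitioner 1 ≤ 1 → met
3. sanitation inspection 815 days ago vs limit 730 → not met
4. chemical-storage review 83 days ago vs limit 90 → met
5. autoclave spore test 336 days ago vs limit 365 → met
6. service price list present → met
7. disinfection procedure present → met
8. license renewal 259 days ago vs limit 180 → not met
Not met: 3, 8

No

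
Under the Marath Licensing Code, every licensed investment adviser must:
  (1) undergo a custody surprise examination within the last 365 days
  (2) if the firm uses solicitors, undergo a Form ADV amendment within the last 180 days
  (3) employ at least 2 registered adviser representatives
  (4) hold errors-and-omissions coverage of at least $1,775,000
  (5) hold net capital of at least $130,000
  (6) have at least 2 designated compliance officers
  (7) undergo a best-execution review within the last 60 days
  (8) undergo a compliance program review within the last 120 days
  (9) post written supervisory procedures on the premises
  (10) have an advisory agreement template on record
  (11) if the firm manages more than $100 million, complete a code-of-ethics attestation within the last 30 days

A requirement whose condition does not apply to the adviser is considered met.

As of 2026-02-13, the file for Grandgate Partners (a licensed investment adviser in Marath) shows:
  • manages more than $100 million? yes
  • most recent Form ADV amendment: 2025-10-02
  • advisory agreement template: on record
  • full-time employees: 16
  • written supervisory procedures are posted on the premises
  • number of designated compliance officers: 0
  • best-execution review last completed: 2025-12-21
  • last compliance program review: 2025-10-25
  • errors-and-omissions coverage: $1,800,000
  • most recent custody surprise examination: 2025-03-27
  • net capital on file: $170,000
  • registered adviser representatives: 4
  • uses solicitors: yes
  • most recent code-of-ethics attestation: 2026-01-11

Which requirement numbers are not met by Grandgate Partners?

1. custody surprise examination 323 days ago vs limit 365 → met
2. condition 'uses solicitors' holds; Form ADV amendment 134 days ago vs limit 180 → met
3. registered adviser representatives 4 ≥ 2 → met
4. errors-and-omissions coverage $1,800,000 ≥ $1,775,000 → met
5. net capital $170,000 ≥ $130,000 → met
6. designated compliance officers 0 < 2 → not met
7. best-execution review 54 days ago vs limit 60 → met
8. compliance program review 111 days ago vs limit 120 → met
9. written supervisory procedures present → met
10. advisory agreement template present → met
11. condition 'manages more than $100 million' holds; code-of-ethics attestation 33 days ago vs limit 30 → not met
Not met: 6, 11

6, 11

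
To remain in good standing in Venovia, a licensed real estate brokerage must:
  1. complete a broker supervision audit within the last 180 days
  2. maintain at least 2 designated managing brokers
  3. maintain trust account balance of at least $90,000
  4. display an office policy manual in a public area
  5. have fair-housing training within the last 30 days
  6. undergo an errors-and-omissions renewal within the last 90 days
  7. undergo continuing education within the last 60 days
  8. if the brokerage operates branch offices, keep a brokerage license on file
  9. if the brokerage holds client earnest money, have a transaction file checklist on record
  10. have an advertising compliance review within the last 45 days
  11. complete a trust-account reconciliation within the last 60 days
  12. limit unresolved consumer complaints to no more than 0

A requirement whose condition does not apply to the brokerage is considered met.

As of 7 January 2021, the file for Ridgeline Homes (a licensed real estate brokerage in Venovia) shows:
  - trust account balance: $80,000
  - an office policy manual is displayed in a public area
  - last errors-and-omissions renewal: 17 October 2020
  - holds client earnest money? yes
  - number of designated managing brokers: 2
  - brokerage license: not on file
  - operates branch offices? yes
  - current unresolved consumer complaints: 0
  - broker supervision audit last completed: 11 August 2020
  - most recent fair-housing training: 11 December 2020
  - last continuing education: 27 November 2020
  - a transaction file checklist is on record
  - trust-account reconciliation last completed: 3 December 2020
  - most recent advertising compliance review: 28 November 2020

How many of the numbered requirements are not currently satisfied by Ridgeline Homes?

2

1. broker supervision audit 149 days ago vs limit 180 → met
2. designated managing brokers 2 ≥ 2 → met
3. trust account balance $80,000 < $90,000 → not met
4. office policy manual present → met
5. fair-housing training 27 days ago vs limit 30 → met
6. errors-and-omissions renewal 82 days ago vs limit 90 → met
7. continuing education 41 days ago vs limit 60 → met
8. condition 'operates branch offices' holds; brokerage license absent → not met
9. condition 'holds client earnest money' holds; transaction file checklist present → met
10. advertising compliance review 40 days ago vs limit 45 → met
11. trust-account reconciliation 35 days ago vs limit 60 → met
12. unresolved consumer complaints 0 ≤ 0 → met
Not met: 2 of 12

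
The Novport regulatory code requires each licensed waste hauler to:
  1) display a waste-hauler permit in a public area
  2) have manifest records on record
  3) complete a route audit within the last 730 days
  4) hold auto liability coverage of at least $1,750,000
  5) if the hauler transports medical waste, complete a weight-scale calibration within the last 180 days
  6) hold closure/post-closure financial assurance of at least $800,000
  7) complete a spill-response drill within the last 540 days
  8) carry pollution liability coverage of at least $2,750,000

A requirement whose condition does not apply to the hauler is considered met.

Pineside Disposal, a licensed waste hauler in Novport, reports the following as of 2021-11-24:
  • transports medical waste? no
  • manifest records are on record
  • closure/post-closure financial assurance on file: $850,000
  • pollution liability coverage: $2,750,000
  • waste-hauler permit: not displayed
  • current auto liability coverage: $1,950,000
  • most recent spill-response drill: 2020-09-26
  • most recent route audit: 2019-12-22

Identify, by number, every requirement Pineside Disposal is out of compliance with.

1

1. waste-hauler permit absent → not met
2. manifest records present → met
3. route audit 703 days ago vs limit 730 → met
4. auto liability coverage $1,950,000 ≥ $1,750,000 → met
5. condition 'transports medical waste' does not hold → requirement n/a → met
6. closure/post-closure financial assurance $850,000 ≥ $800,000 → met
7. spill-response drill 424 days ago vs limit 540 → met
8. pollution liability coverage $2,750,000 ≥ $2,750,000 → met
Not met: 1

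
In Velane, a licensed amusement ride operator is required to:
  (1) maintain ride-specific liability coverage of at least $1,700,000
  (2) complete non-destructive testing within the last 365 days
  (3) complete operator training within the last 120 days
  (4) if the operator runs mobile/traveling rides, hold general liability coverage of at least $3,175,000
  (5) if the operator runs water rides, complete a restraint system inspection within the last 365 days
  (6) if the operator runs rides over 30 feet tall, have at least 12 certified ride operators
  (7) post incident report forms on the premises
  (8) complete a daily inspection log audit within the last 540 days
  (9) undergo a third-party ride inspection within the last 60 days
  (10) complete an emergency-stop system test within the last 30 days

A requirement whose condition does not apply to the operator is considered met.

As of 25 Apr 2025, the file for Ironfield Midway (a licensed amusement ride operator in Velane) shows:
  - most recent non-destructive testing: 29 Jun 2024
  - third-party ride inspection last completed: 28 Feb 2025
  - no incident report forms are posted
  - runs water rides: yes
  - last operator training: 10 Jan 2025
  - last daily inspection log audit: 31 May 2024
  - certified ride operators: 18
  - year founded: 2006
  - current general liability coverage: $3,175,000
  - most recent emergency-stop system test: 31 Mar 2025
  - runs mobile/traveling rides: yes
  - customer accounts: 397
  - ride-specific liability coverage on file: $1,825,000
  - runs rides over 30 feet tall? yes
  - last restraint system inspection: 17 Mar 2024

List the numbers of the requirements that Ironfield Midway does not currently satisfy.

5, 7

1. ride-specific liability coverage $1,825,000 ≥ $1,700,000 → met
2. non-destructive testing 300 days ago vs limit 365 → met
3. operator training 105 days ago vs limit 120 → met
4. condition 'runs mobile/traveling rides' holds; general liability coverage $3,175,000 ≥ $3,175,000 → met
5. condition 'runs water rides' holds; restraint system inspection 404 days ago vs limit 365 → not met
6. condition 'runs rides over 30 feet tall' holds; certified ride operators 18 ≥ 12 → met
7. incident report forms absent → not met
8. daily inspection log audit 329 days ago vs limit 540 → met
9. third-party ride inspection 56 days ago vs limit 60 → met
10. emergency-stop system test 25 days ago vs limit 30 → met
Not met: 5, 7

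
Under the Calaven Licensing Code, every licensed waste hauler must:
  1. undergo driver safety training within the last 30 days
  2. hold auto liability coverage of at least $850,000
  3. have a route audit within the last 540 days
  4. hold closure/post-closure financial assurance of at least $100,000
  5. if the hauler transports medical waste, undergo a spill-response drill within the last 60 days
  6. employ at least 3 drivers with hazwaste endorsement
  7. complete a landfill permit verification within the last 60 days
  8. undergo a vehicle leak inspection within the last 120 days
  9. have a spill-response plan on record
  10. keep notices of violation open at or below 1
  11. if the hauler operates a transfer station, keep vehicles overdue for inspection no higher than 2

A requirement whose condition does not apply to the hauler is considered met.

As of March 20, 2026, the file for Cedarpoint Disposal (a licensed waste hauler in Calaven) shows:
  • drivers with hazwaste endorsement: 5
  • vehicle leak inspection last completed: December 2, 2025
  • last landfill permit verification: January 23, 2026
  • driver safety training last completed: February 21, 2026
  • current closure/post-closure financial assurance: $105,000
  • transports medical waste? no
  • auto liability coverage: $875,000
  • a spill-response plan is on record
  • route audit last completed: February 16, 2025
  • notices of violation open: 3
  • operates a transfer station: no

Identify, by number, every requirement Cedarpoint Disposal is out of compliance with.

10

1. driver safety training 27 days ago vs limit 30 → met
2. auto liability coverage $875,000 ≥ $850,000 → met
3. route audit 397 days ago vs limit 540 → met
4. closure/post-closure financial assurance $105,000 ≥ $100,000 → met
5. condition 'transports medical waste' does not hold → requirement n/a → met
6. drivers with hazwaste endorsement 5 ≥ 3 → met
7. landfill permit verification 56 days ago vs limit 60 → met
8. vehicle leak inspection 108 days ago vs limit 120 → met
9. spill-response plan present → met
10. notices of violation open 3 > 1 → not met
11. condition 'operates a transfer station' does not hold → requirement n/a → met
Not met: 10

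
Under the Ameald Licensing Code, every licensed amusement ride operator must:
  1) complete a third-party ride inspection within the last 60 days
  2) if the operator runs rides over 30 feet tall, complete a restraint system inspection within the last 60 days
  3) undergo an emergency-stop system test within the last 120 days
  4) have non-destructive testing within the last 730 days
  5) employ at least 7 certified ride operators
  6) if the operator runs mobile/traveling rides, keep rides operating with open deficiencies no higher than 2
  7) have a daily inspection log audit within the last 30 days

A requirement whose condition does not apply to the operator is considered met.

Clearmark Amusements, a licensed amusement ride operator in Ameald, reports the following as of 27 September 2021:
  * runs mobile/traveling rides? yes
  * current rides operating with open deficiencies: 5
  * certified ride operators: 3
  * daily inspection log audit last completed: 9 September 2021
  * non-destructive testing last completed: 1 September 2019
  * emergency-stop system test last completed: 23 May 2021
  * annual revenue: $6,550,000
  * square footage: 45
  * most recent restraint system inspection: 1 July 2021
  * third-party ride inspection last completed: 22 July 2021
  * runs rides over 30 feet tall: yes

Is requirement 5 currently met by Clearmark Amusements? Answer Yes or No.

No

5. certified ride operators 3 < 7 → not met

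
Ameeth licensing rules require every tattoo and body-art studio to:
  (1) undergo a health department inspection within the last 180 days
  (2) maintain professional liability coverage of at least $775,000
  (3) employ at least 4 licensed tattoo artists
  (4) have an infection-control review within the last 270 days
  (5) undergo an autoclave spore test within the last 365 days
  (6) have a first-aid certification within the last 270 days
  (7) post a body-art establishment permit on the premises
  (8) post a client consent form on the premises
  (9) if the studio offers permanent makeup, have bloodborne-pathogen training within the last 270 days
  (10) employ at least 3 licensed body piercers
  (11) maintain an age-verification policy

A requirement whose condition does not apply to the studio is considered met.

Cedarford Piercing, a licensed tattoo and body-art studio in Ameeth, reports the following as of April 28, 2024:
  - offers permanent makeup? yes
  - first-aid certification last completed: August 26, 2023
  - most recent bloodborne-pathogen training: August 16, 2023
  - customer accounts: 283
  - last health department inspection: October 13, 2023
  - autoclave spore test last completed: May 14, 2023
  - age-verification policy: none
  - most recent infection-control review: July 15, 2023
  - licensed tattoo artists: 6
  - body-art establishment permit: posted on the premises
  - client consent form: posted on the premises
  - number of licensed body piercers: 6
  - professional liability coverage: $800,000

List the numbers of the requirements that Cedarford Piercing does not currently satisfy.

1. health department inspection 198 days ago vs limit 180 → not met
2. professional liability coverage $800,000 ≥ $775,000 → met
3. licensed tattoo artists 6 ≥ 4 → met
4. infection-control review 288 days ago vs limit 270 → not met
5. autoclave spore test 350 days ago vs limit 365 → met
6. first-aid certification 246 days ago vs limit 270 → met
7. body-art establishment permit present → met
8. client consent form present → met
9. condition 'offers permanent makeup' holds; bloodborne-pathogen training 256 days ago vs limit 270 → met
10. licensed body piercers 6 ≥ 3 → met
11. age-verification policy absent → not met
Not met: 1, 4, 11

1, 4, 11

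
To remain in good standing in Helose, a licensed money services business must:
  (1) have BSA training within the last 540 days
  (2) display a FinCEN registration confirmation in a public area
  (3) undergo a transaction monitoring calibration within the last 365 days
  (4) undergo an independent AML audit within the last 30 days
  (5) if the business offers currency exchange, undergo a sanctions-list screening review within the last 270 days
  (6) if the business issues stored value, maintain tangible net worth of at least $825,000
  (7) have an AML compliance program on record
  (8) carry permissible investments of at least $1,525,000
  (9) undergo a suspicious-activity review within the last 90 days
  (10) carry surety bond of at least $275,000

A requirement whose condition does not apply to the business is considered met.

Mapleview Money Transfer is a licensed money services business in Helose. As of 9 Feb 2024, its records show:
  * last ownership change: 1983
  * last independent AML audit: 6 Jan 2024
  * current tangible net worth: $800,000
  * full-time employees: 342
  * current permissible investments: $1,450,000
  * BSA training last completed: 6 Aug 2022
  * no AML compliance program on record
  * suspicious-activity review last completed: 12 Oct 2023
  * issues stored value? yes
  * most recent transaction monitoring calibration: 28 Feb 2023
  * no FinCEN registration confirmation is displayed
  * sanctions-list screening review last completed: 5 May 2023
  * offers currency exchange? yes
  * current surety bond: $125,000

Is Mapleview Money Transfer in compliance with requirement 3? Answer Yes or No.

Yes

3. transaction monitoring calibration 346 days ago vs limit 365 → met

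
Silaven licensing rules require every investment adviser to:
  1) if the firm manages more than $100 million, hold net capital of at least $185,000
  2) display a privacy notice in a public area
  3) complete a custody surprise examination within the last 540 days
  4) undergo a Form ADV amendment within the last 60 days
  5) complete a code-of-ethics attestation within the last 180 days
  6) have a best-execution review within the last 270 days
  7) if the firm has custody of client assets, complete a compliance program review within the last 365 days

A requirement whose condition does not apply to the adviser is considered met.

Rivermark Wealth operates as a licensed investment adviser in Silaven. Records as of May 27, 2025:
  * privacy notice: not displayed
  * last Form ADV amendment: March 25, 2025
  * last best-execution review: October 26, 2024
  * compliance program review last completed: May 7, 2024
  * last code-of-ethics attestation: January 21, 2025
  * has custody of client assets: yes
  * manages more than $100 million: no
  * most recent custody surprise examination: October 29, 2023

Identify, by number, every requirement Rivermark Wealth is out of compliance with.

2, 3, 4, 7

1. condition 'manages more than $100 million' does not hold → requirement n/a → met
2. privacy notice absent → not met
3. custody surprise examination 576 days ago vs limit 540 → not met
4. Form ADV amendment 63 days ago vs limit 60 → not met
5. code-of-ethics attestation 126 days ago vs limit 180 → met
6. best-execution review 213 days ago vs limit 270 → met
7. condition 'has custody of client assets' holds; compliance program review 385 days ago vs limit 365 → not met
Not met: 2, 3, 4, 7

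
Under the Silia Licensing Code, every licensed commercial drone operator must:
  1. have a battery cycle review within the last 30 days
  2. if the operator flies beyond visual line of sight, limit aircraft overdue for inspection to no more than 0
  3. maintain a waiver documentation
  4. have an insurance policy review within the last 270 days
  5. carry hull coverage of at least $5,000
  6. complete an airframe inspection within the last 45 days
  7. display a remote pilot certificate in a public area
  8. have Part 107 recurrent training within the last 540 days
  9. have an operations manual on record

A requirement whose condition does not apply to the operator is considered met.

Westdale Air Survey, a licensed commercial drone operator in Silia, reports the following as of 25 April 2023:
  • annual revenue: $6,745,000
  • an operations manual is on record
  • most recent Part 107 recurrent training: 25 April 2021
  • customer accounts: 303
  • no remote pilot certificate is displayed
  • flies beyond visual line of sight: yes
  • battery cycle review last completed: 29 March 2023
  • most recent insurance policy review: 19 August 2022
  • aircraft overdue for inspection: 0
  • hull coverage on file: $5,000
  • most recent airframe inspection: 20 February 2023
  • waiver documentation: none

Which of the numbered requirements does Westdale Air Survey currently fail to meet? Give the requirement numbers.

1. battery cycle review 27 days ago vs limit 30 → met
2. condition 'flies beyond visual line of sight' holds; aircraft overdue for inspection 0 ≤ 0 → met
3. waiver documentation absent → not met
4. insurance policy review 249 days ago vs limit 270 → met
5. hull coverage $5,000 ≥ $5,000 → met
6. airframe inspection 64 days ago vs limit 45 → not met
7. remote pilot certificate absent → not met
8. Part 107 recurrent training 730 days ago vs limit 540 → not met
9. operations manual present → met
Not met: 3, 6, 7, 8

3, 6, 7, 8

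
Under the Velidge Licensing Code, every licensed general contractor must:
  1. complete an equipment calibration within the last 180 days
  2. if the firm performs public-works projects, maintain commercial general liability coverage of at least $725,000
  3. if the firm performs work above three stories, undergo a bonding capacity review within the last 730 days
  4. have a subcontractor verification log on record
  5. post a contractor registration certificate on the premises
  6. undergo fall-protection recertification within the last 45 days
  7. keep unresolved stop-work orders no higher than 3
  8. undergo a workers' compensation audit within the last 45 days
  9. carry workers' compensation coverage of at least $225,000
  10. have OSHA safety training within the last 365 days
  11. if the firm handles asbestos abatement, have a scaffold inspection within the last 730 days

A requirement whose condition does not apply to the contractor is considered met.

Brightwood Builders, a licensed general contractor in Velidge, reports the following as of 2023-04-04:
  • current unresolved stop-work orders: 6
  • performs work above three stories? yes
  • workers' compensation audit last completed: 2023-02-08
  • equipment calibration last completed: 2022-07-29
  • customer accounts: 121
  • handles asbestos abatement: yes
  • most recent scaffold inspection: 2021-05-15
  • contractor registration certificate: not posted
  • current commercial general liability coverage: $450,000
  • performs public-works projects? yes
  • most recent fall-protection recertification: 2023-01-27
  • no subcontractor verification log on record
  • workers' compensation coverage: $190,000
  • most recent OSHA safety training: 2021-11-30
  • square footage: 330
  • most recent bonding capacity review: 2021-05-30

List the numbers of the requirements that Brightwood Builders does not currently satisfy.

1, 2, 4, 5, 6, 7, 8, 9, 10

1. equipment calibration 249 days ago vs limit 180 → not met
2. condition 'performs public-works projects' holds; commercial general liability coverage $450,000 < $725,000 → not met
3. condition 'performs work above three stories' holds; bonding capacity review 674 days ago vs limit 730 → met
4. subcontractor verification log absent → not met
5. contractor registration certificate absent → not met
6. fall-protection recertification 67 days ago vs limit 45 → not met
7. unresolved stop-work orders 6 > 3 → not met
8. workers' compensation audit 55 days ago vs limit 45 → not met
9. workers' compensation coverage $190,000 < $225,000 → not met
10. OSHA safety training 490 days ago vs limit 365 → not met
11. condition 'handles asbestos abatement' holds; scaffold inspection 689 days ago vs limit 730 → met
Not met: 1, 2, 4, 5, 6, 7, 8, 9, 10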